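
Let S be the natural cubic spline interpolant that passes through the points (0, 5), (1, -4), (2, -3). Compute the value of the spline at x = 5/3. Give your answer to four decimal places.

-4.0741

With σ_i denoting the second derivative at x_i, h_i = 1, 1, and Δ_i = (y_(i+1) − y_i)/h_i = -9, 1:
  1·σ_0 + 4·σ_1 + 1·σ_2 = 6(Δ_1 - Δ_0) = 60
Natural end conditions: σ_0 = σ_2 = 0.
Forward elimination and back-substitution give σ_0 = 0, σ_1 = 15, σ_2 = 0.
On [1, 2], S(x) = -4 - 4·(x - 1) + 15/2·(x - 1)² - 5/2·(x - 1)³.
With (x - 1) = 2/3: S(5/3) = -110/27.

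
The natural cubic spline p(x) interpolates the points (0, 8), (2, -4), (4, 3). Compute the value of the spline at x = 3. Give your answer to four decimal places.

With σ_i denoting the second derivative at x_i, h_i = 2, 2, and Δ_i = (y_(i+1) − y_i)/h_i = -6, 7/2:
  2·σ_0 + 8·σ_1 + 2·σ_2 = 6(Δ_1 - Δ_0) = 57
Natural end conditions: σ_0 = σ_2 = 0.
Forward elimination and back-substitution give σ_0 = 0, σ_1 = 57/8, σ_2 = 0.
On [2, 4], p(x) = -4 - 5/4·(x - 2) + 57/16·(x - 2)² - 19/32·(x - 2)³.
With (x - 2) = 1: p(3) = -73/32.

-2.2813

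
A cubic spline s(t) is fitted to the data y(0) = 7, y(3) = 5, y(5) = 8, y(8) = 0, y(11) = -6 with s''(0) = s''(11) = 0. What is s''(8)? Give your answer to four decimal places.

Let m_i = s''(x_i). Step sizes h_i = 3, 2, 3, 3; slopes of the chords Δ_i = (y_(i+1) - y_i)/h_i = -2/3, 3/2, -8/3, -2.
  3·m_0 + 10·m_1 + 2·m_2 = 6(Δ_1 - Δ_0) = 13
  2·m_1 + 10·m_2 + 3·m_3 = 6(Δ_2 - Δ_1) = -25
  3·m_2 + 12·m_3 + 3·m_4 = 6(Δ_3 - Δ_2) = 4
Natural end conditions: m_0 = m_4 = 0.
Forward elimination and back-substitution give m_0 = 0, m_1 = 689/354, m_2 = -572/177, m_3 = 202/177, m_4 = 0.

1.1412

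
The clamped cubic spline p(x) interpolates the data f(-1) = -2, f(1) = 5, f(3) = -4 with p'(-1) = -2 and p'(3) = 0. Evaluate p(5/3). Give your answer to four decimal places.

Write σ_i for p''(x_i). With h_i = 2, 2 and divided differences Δ_i = 7/2, -9/2, the continuity of p' gives the tridiagonal system
  2·σ_0 + 8·σ_1 + 2·σ_2 = 6(Δ_1 - Δ_0) = -48
Clamped end conditions give two more equations: 2h_0·σ_0 + h_0·σ_1 = 6(Δ_0 - p'(-1)) = 33 and h_1·σ_1 + 2h_1·σ_2 = 6(p'(3) - Δ_1) = 27.
Solving: σ_0 = 59/4, σ_1 = -13, σ_2 = 53/4.
On [1, 3], p(x) = 5 - 1/4·(x - 1) - 13/2·(x - 1)² + 35/16·(x - 1)³.
With (x - 1) = 2/3: p(5/3) = 70/27.

2.5926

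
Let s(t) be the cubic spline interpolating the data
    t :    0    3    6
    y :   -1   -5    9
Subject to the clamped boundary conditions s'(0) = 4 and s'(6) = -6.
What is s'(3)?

With M_i denoting the second derivative at x_i, h_i = 3, 3, and Δ_i = (y_(i+1) − y_i)/h_i = -4/3, 14/3:
  3·M_0 + 12·M_1 + 3·M_2 = 6(Δ_1 - Δ_0) = 36
Clamped end conditions give two more equations: 2h_0·M_0 + h_0·M_1 = 6(Δ_0 - s'(0)) = -32 and h_1·M_1 + 2h_1·M_2 = 6(s'(6) - Δ_1) = -64.
Hence M_0 = -10, M_1 = 28/3, M_2 = -46/3.
On [3, 6], s'(t) = b_1 + 2c_1·(t - 3) + 3d_1·(t - 3)² with b_1 = Δ_1 - h_1(2M_1 + M_2)/6 = 3, c_1 = M_1/2 = 14/3, d_1 = (M_2 - M_1)/(6h_1) = -37/27. So s'(3) = 3.

3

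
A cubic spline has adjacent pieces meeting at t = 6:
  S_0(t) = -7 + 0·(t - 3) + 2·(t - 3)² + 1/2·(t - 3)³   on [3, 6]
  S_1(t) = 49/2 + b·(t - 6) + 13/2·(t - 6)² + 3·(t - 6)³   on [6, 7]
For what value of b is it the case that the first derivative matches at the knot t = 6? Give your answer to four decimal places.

S_0'(t) = 0 + 4·(t - 3) + 3/2·(t - 3)², so S_0'(6) = 51/2. On the right, S_1'(6) = b, so b = 51/2.

25.5000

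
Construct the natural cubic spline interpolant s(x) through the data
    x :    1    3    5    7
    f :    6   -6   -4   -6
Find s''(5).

With M_i denoting the second derivative at x_i, h_i = 2, 2, 2, and Δ_i = (y_(i+1) − y_i)/h_i = -6, 1, -1:
  2·M_0 + 8·M_1 + 2·M_2 = 6(Δ_1 - Δ_0) = 42
  2·M_1 + 8·M_2 + 2·M_3 = 6(Δ_2 - Δ_1) = -12
Natural end conditions: M_0 = M_3 = 0.
Hence M_0 = 0, M_1 = 6, M_2 = -3, M_3 = 0.

-3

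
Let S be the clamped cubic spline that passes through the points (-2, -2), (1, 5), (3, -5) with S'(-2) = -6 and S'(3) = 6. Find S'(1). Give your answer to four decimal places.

-3.7000

With m_i denoting the second derivative at x_i, h_i = 3, 2, and Δ_i = (y_(i+1) − y_i)/h_i = 7/3, -5:
  3·m_0 + 10·m_1 + 2·m_2 = 6(Δ_1 - Δ_0) = -44
Clamped end conditions give two more equations: 2h_0·m_0 + h_0·m_1 = 6(Δ_0 - S'(-2)) = 50 and h_1·m_1 + 2h_1·m_2 = 6(S'(3) - Δ_1) = 66.
Solving: m_0 = 227/15, m_1 = -68/5, m_2 = 233/10.
On [1, 3], S'(t) = b_1 + 2c_1·(t - 1) + 3d_1·(t - 1)² with b_1 = Δ_1 - h_1(2m_1 + m_2)/6 = -37/10, c_1 = m_1/2 = -34/5, d_1 = (m_2 - m_1)/(6h_1) = 123/40. So S'(1) = -37/10.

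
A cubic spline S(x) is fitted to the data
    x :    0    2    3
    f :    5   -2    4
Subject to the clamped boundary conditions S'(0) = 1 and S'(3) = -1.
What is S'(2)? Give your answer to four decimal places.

With σ_i denoting the second derivative at x_i, h_i = 2, 1, and Δ_i = (y_(i+1) − y_i)/h_i = -7/2, 6:
  2·σ_0 + 6·σ_1 + 1·σ_2 = 6(Δ_1 - Δ_0) = 57
Clamped end conditions give two more equations: 2h_0·σ_0 + h_0·σ_1 = 6(Δ_0 - S'(0)) = -27 and h_1·σ_1 + 2h_1·σ_2 = 6(S'(3) - Δ_1) = -42.
Solving the tridiagonal system: σ_0 = -203/12, σ_1 = 61/3, σ_2 = -187/6.
On [2, 3], S'(x) = b_1 + 2c_1·(x - 2) + 3d_1·(x - 2)² with b_1 = Δ_1 - h_1(2σ_1 + σ_2)/6 = 53/12, c_1 = σ_1/2 = 61/6, d_1 = (σ_2 - σ_1)/(6h_1) = -103/12. So S'(2) = 53/12.

4.4167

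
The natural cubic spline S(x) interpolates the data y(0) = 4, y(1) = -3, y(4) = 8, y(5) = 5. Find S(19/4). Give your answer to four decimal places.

With M_i denoting the second derivative at x_i, h_i = 1, 3, 1, and Δ_i = (y_(i+1) − y_i)/h_i = -7, 11/3, -3:
  1·M_0 + 8·M_1 + 3·M_2 = 6(Δ_1 - Δ_0) = 64
  3·M_1 + 8·M_2 + 1·M_3 = 6(Δ_2 - Δ_1) = -40
Natural end conditions: M_0 = M_3 = 0.
Forward elimination and back-substitution give M_0 = 0, M_1 = 632/55, M_2 = -512/55, M_3 = 0.
On [4, 5], S(x) = 8 + 17/165·(x - 4) - 256/55·(x - 4)² + 256/165·(x - 4)³.
With (x - 4) = 3/4: S(19/4) = 269/44.

6.1136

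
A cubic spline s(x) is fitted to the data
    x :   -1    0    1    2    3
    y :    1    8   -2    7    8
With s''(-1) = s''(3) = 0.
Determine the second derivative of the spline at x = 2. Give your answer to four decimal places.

-22.8214

Put m_i = s'' at the i-th knot. Here h = (1, 1, 1, 1) and Δ = (7, -10, 9, 1), so the interior equations h_(i-1)·m_(i-1) + 2(h_(i-1)+h_i)·m_i + h_i·m_(i+1) = 6(Δ_i − Δ_(i-1)) read
  1·m_0 + 4·m_1 + 1·m_2 = 6(Δ_1 - Δ_0) = -102
  1·m_1 + 4·m_2 + 1·m_3 = 6(Δ_2 - Δ_1) = 114
  1·m_2 + 4·m_3 + 1·m_4 = 6(Δ_3 - Δ_2) = -48
Natural end conditions: m_0 = m_4 = 0.
Forward elimination and back-substitution give m_0 = 0, m_1 = -1017/28, m_2 = 303/7, m_3 = -639/28, m_4 = 0.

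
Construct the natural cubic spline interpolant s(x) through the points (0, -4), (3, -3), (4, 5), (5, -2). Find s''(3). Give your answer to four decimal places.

With m_i denoting the second derivative at x_i, h_i = 3, 1, 1, and Δ_i = (y_(i+1) − y_i)/h_i = 1/3, 8, -7:
  3·m_0 + 8·m_1 + 1·m_2 = 6(Δ_1 - Δ_0) = 46
  1·m_1 + 4·m_2 + 1·m_3 = 6(Δ_2 - Δ_1) = -90
Natural end conditions: m_0 = m_3 = 0.
Solving: m_0 = 0, m_1 = 274/31, m_2 = -766/31, m_3 = 0.

8.8387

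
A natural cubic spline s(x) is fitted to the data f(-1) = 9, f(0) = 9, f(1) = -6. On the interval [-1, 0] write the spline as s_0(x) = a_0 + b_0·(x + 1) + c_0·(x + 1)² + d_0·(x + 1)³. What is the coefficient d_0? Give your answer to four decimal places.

-3.7500

Let m_i = s''(x_i). Step sizes h_i = 1, 1; slopes of the chords Δ_i = (y_(i+1) - y_i)/h_i = 0, -15.
  1·m_0 + 4·m_1 + 1·m_2 = 6(Δ_1 - Δ_0) = -90
Natural end conditions: m_0 = m_2 = 0.
Hence m_0 = 0, m_1 = -45/2, m_2 = 0.
On [-1, 0], with s_0(x) = a_0 + b_0·(x + 1) + c_0·(x + 1)² + d_0·(x + 1)³: c_0 = m_0/2 = 0, d_0 = (m_1 - m_0)/(6h_0) = -15/4, b_0 = Δ_0 - h_0(2m_0 + m_1)/6 = 15/4.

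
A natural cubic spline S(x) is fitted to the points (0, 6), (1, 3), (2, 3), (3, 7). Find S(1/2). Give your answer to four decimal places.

4.3000

With m_i denoting the second derivative at x_i, h_i = 1, 1, 1, and Δ_i = (y_(i+1) − y_i)/h_i = -3, 0, 4:
  1·m_0 + 4·m_1 + 1·m_2 = 6(Δ_1 - Δ_0) = 18
  1·m_1 + 4·m_2 + 1·m_3 = 6(Δ_2 - Δ_1) = 24
Natural end conditions: m_0 = m_3 = 0.
Solving the tridiagonal system: m_0 = 0, m_1 = 16/5, m_2 = 26/5, m_3 = 0.
On [0, 1], S(x) = 6 - 53/15·x + 0·x² + 8/15·x³.
With x = 1/2: S(1/2) = 43/10.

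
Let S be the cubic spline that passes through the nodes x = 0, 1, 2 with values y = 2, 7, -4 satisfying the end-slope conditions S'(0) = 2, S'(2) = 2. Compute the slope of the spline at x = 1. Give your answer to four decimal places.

-5.5000

Put σ_i = S'' at the i-th knot. Here h = (1, 1) and Δ = (5, -11), so the interior equations h_(i-1)·σ_(i-1) + 2(h_(i-1)+h_i)·σ_i + h_i·σ_(i+1) = 6(Δ_i − Δ_(i-1)) read
  1·σ_0 + 4·σ_1 + 1·σ_2 = 6(Δ_1 - Δ_0) = -96
Clamped end conditions give two more equations: 2h_0·σ_0 + h_0·σ_1 = 6(Δ_0 - S'(0)) = 18 and h_1·σ_1 + 2h_1·σ_2 = 6(S'(2) - Δ_1) = 78.
Hence σ_0 = 33, σ_1 = -48, σ_2 = 63.
On [1, 2], S'(x) = b_1 + 2c_1·(x - 1) + 3d_1·(x - 1)² with b_1 = Δ_1 - h_1(2σ_1 + σ_2)/6 = -11/2, c_1 = σ_1/2 = -24, d_1 = (σ_2 - σ_1)/(6h_1) = 37/2. So S'(1) = -11/2.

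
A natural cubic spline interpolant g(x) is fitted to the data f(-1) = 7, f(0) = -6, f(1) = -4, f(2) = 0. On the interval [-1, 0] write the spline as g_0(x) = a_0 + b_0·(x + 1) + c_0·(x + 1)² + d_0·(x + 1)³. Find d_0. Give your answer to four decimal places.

3.8667

Write M_i for g''(x_i). With h_i = 1, 1, 1 and divided differences Δ_i = -13, 2, 4, the continuity of g' gives the tridiagonal system
  1·M_0 + 4·M_1 + 1·M_2 = 6(Δ_1 - Δ_0) = 90
  1·M_1 + 4·M_2 + 1·M_3 = 6(Δ_2 - Δ_1) = 12
Natural end conditions: M_0 = M_3 = 0.
Solving: M_0 = 0, M_1 = 116/5, M_2 = -14/5, M_3 = 0.
On [-1, 0], with g_0(x) = a_0 + b_0·(x + 1) + c_0·(x + 1)² + d_0·(x + 1)³: c_0 = M_0/2 = 0, d_0 = (M_1 - M_0)/(6h_0) = 58/15, b_0 = Δ_0 - h_0(2M_0 + M_1)/6 = -253/15.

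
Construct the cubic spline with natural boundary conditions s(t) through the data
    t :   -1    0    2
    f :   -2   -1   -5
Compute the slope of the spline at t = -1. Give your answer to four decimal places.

1.5000

With M_i denoting the second derivative at x_i, h_i = 1, 2, and Δ_i = (y_(i+1) − y_i)/h_i = 1, -2:
  1·M_0 + 6·M_1 + 2·M_2 = 6(Δ_1 - Δ_0) = -18
Natural end conditions: M_0 = M_2 = 0.
Solving: M_0 = 0, M_1 = -3, M_2 = 0.
On [-1, 0], s'(t) = b_0 + 2c_0·(t + 1) + 3d_0·(t + 1)² with b_0 = Δ_0 - h_0(2M_0 + M_1)/6 = 3/2, c_0 = M_0/2 = 0, d_0 = (M_1 - M_0)/(6h_0) = -1/2. So s'(-1) = 3/2.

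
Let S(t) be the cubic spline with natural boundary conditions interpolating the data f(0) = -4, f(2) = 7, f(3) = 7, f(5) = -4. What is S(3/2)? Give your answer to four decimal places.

5.2813

Let σ_i = S''(x_i). Step sizes h_i = 2, 1, 2; slopes of the chords Δ_i = (y_(i+1) - y_i)/h_i = 11/2, 0, -11/2.
  2·σ_0 + 6·σ_1 + 1·σ_2 = 6(Δ_1 - Δ_0) = -33
  1·σ_1 + 6·σ_2 + 2·σ_3 = 6(Δ_2 - Δ_1) = -33
Natural end conditions: σ_0 = σ_3 = 0.
Hence σ_0 = 0, σ_1 = -33/7, σ_2 = -33/7, σ_3 = 0.
On [0, 2], S(t) = -4 + 99/14·t + 0·t² - 11/28·t³.
With t = 3/2: S(3/2) = 169/32.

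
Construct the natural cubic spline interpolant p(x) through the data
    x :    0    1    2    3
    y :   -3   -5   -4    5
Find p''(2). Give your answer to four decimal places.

11.6000

Put σ_i = p'' at the i-th knot. Here h = (1, 1, 1) and Δ = (-2, 1, 9), so the interior equations h_(i-1)·σ_(i-1) + 2(h_(i-1)+h_i)·σ_i + h_i·σ_(i+1) = 6(Δ_i − Δ_(i-1)) read
  1·σ_0 + 4·σ_1 + 1·σ_2 = 6(Δ_1 - Δ_0) = 18
  1·σ_1 + 4·σ_2 + 1·σ_3 = 6(Δ_2 - Δ_1) = 48
Natural end conditions: σ_0 = σ_3 = 0.
Solving the tridiagonal system: σ_0 = 0, σ_1 = 8/5, σ_2 = 58/5, σ_3 = 0.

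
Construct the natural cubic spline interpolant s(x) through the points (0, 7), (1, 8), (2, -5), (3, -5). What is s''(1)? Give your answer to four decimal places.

With M_i denoting the second derivative at x_i, h_i = 1, 1, 1, and Δ_i = (y_(i+1) − y_i)/h_i = 1, -13, 0:
  1·M_0 + 4·M_1 + 1·M_2 = 6(Δ_1 - Δ_0) = -84
  1·M_1 + 4·M_2 + 1·M_3 = 6(Δ_2 - Δ_1) = 78
Natural end conditions: M_0 = M_3 = 0.
Solving: M_0 = 0, M_1 = -138/5, M_2 = 132/5, M_3 = 0.

-27.6000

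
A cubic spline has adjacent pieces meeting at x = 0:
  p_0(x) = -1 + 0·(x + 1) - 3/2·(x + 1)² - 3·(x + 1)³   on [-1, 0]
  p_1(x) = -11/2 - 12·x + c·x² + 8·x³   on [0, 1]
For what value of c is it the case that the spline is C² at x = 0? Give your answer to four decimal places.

-10.5000

p_0''(x) = -3 - 18·(x + 1), so p_0''(0) = -21. On the right, p_1''(0) = 2c, so c = -21/2.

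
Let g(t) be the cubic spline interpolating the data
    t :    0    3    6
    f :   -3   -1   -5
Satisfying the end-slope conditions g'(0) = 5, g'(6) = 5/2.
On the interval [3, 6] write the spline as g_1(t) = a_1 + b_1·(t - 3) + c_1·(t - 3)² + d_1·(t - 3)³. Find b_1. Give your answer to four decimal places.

Put M_i = g'' at the i-th knot. Here h = (3, 3) and Δ = (2/3, -4/3), so the interior equations h_(i-1)·M_(i-1) + 2(h_(i-1)+h_i)·M_i + h_i·M_(i+1) = 6(Δ_i − Δ_(i-1)) read
  3·M_0 + 12·M_1 + 3·M_2 = 6(Δ_1 - Δ_0) = -12
Clamped end conditions give two more equations: 2h_0·M_0 + h_0·M_1 = 6(Δ_0 - g'(0)) = -26 and h_1·M_1 + 2h_1·M_2 = 6(g'(6) - Δ_1) = 23.
Solving: M_0 = -15/4, M_1 = -7/6, M_2 = 53/12.
On [3, 6], with g_1(t) = a_1 + b_1·(t - 3) + c_1·(t - 3)² + d_1·(t - 3)³: c_1 = M_1/2 = -7/12, d_1 = (M_2 - M_1)/(6h_1) = 67/216, b_1 = Δ_1 - h_1(2M_1 + M_2)/6 = -19/8.

-2.3750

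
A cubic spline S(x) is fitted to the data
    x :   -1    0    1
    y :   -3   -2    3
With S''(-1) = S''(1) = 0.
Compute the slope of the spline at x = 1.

6

Let M_i = S''(x_i). Step sizes h_i = 1, 1; slopes of the chords Δ_i = (y_(i+1) - y_i)/h_i = 1, 5.
  1·M_0 + 4·M_1 + 1·M_2 = 6(Δ_1 - Δ_0) = 24
Natural end conditions: M_0 = M_2 = 0.
Solving the tridiagonal system: M_0 = 0, M_1 = 6, M_2 = 0.
On [0, 1], S'(x) = b_1 + 2c_1·x + 3d_1·x² with b_1 = Δ_1 - h_1(2M_1 + M_2)/6 = 3, c_1 = M_1/2 = 3, d_1 = (M_2 - M_1)/(6h_1) = -1. So S'(1) = 6.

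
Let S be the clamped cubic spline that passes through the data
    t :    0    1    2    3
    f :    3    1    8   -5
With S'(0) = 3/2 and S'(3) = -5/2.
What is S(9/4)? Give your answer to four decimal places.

5.3781

With M_i denoting the second derivative at x_i, h_i = 1, 1, 1, and Δ_i = (y_(i+1) − y_i)/h_i = -2, 7, -13:
  1·M_0 + 4·M_1 + 1·M_2 = 6(Δ_1 - Δ_0) = 54
  1·M_1 + 4·M_2 + 1·M_3 = 6(Δ_2 - Δ_1) = -120
Clamped end conditions give two more equations: 2h_0·M_0 + h_0·M_1 = 6(Δ_0 - S'(0)) = -21 and h_2·M_2 + 2h_2·M_3 = 6(S'(3) - Δ_2) = 63.
Solving the tridiagonal system: M_0 = -409/15, M_1 = 503/15, M_2 = -793/15, M_3 = 869/15.
On [2, 3], S(t) = 8 - 151/30·(t - 2) - 793/30·(t - 2)² + 277/15·(t - 2)³.
With (t - 2) = 1/4: S(9/4) = 1721/320.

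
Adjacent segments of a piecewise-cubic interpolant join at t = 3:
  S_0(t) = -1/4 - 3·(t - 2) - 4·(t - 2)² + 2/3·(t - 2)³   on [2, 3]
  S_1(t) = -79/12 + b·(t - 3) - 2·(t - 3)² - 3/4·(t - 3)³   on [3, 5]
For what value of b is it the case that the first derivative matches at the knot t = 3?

-9

S_0'(t) = -3 - 8·(t - 2) + 2·(t - 2)², so S_0'(3) = -9. On the right, S_1'(3) = b, so b = -9.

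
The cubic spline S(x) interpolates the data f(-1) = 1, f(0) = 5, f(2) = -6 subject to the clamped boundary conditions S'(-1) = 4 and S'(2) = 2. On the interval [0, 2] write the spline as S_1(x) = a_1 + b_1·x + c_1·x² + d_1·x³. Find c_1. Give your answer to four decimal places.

-8.8333

With σ_i denoting the second derivative at x_i, h_i = 1, 2, and Δ_i = (y_(i+1) − y_i)/h_i = 4, -11/2:
  1·σ_0 + 6·σ_1 + 2·σ_2 = 6(Δ_1 - Δ_0) = -57
Clamped end conditions give two more equations: 2h_0·σ_0 + h_0·σ_1 = 6(Δ_0 - S'(-1)) = 0 and h_1·σ_1 + 2h_1·σ_2 = 6(S'(2) - Δ_1) = 45.
Solving: σ_0 = 53/6, σ_1 = -53/3, σ_2 = 241/12.
On [0, 2], with S_1(x) = a_1 + b_1·x + c_1·x² + d_1·x³: c_1 = σ_1/2 = -53/6, d_1 = (σ_2 - σ_1)/(6h_1) = 151/48, b_1 = Δ_1 - h_1(2σ_1 + σ_2)/6 = -5/12.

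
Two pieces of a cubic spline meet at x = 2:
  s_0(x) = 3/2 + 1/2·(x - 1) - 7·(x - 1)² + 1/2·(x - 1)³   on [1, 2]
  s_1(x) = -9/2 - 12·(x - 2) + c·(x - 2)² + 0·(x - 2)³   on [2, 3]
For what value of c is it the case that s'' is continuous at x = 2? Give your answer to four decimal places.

-5.5000

s_0''(x) = -14 + 3·(x - 1), so s_0''(2) = -11. On the right, s_1''(2) = 2c, so c = -11/2.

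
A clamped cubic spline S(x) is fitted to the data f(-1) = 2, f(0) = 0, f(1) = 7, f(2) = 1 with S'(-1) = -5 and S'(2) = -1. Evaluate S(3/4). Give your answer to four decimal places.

Let M_i = S''(x_i). Step sizes h_i = 1, 1, 1; slopes of the chords Δ_i = (y_(i+1) - y_i)/h_i = -2, 7, -6.
  1·M_0 + 4·M_1 + 1·M_2 = 6(Δ_1 - Δ_0) = 54
  1·M_1 + 4·M_2 + 1·M_3 = 6(Δ_2 - Δ_1) = -78
Clamped end conditions give two more equations: 2h_0·M_0 + h_0·M_1 = 6(Δ_0 - S'(-1)) = 18 and h_2·M_2 + 2h_2·M_3 = 6(S'(2) - Δ_2) = 30.
Hence M_0 = -32/15, M_1 = 334/15, M_2 = -494/15, M_3 = 472/15.
On [0, 1], S(x) = 0 + 76/15·x + 167/15·x² - 46/5·x³.
With x = 3/4: S(3/4) = 989/160.

6.1813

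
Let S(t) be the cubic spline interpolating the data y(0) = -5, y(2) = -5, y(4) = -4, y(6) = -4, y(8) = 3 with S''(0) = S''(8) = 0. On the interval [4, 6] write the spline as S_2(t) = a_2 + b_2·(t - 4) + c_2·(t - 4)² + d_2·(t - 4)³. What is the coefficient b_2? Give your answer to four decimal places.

-0.1250

With m_i denoting the second derivative at x_i, h_i = 2, 2, 2, 2, and Δ_i = (y_(i+1) − y_i)/h_i = 0, 1/2, 0, 7/2:
  2·m_0 + 8·m_1 + 2·m_2 = 6(Δ_1 - Δ_0) = 3
  2·m_1 + 8·m_2 + 2·m_3 = 6(Δ_2 - Δ_1) = -3
  2·m_2 + 8·m_3 + 2·m_4 = 6(Δ_3 - Δ_2) = 21
Natural end conditions: m_0 = m_4 = 0.
Hence m_0 = 0, m_1 = 39/56, m_2 = -9/7, m_3 = 165/56, m_4 = 0.
On [4, 6], with S_2(t) = a_2 + b_2·(t - 4) + c_2·(t - 4)² + d_2·(t - 4)³: c_2 = m_2/2 = -9/14, d_2 = (m_3 - m_2)/(6h_2) = 79/224, b_2 = Δ_2 - h_2(2m_2 + m_3)/6 = -1/8.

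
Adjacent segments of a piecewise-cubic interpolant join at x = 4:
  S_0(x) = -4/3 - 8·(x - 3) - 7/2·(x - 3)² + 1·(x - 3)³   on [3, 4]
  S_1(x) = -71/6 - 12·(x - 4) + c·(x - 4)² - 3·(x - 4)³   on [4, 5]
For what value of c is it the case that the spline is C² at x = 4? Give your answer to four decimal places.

S_0''(x) = -7 + 6·(x - 3), so S_0''(4) = -1. On the right, S_1''(4) = 2c, so c = -1/2.

-0.5000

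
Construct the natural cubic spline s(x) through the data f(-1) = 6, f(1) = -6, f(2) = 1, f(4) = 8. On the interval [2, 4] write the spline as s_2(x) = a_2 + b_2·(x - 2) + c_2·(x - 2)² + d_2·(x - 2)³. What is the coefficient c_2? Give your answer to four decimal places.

-2.9143

Put σ_i = s'' at the i-th knot. Here h = (2, 1, 2) and Δ = (-6, 7, 7/2), so the interior equations h_(i-1)·σ_(i-1) + 2(h_(i-1)+h_i)·σ_i + h_i·σ_(i+1) = 6(Δ_i − Δ_(i-1)) read
  2·σ_0 + 6·σ_1 + 1·σ_2 = 6(Δ_1 - Δ_0) = 78
  1·σ_1 + 6·σ_2 + 2·σ_3 = 6(Δ_2 - Δ_1) = -21
Natural end conditions: σ_0 = σ_3 = 0.
Forward elimination and back-substitution give σ_0 = 0, σ_1 = 489/35, σ_2 = -204/35, σ_3 = 0.
On [2, 4], with s_2(x) = a_2 + b_2·(x - 2) + c_2·(x - 2)² + d_2·(x - 2)³: c_2 = σ_2/2 = -102/35, d_2 = (σ_3 - σ_2)/(6h_2) = 17/35, b_2 = Δ_2 - h_2(2σ_2 + σ_3)/6 = 517/70.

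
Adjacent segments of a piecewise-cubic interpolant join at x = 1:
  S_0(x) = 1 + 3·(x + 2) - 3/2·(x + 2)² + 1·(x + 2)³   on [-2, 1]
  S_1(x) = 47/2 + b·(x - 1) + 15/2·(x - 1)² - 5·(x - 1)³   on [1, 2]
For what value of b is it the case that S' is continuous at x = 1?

S_0'(x) = 3 - 3·(x + 2) + 3·(x + 2)², so S_0'(1) = 21. On the right, S_1'(1) = b, so b = 21.

21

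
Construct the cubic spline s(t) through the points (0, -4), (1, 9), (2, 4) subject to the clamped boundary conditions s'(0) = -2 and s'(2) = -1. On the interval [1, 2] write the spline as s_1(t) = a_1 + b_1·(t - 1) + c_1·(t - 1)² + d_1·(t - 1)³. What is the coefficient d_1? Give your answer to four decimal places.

Write σ_i for s''(x_i). With h_i = 1, 1 and divided differences Δ_i = 13, -5, the continuity of s' gives the tridiagonal system
  1·σ_0 + 4·σ_1 + 1·σ_2 = 6(Δ_1 - Δ_0) = -108
Clamped end conditions give two more equations: 2h_0·σ_0 + h_0·σ_1 = 6(Δ_0 - s'(0)) = 90 and h_1·σ_1 + 2h_1·σ_2 = 6(s'(2) - Δ_1) = 24.
Solving: σ_0 = 145/2, σ_1 = -55, σ_2 = 79/2.
On [1, 2], with s_1(t) = a_1 + b_1·(t - 1) + c_1·(t - 1)² + d_1·(t - 1)³: c_1 = σ_1/2 = -55/2, d_1 = (σ_2 - σ_1)/(6h_1) = 63/4, b_1 = Δ_1 - h_1(2σ_1 + σ_2)/6 = 27/4.

15.7500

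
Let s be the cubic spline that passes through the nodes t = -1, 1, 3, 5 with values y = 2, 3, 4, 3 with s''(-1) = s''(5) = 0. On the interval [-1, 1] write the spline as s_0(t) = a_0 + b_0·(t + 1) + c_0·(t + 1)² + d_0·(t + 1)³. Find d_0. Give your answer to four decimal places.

Write σ_i for s''(x_i). With h_i = 2, 2, 2 and divided differences Δ_i = 1/2, 1/2, -1/2, the continuity of s' gives the tridiagonal system
  2·σ_0 + 8·σ_1 + 2·σ_2 = 6(Δ_1 - Δ_0) = 0
  2·σ_1 + 8·σ_2 + 2·σ_3 = 6(Δ_2 - Δ_1) = -6
Natural end conditions: σ_0 = σ_3 = 0.
Solving the tridiagonal system: σ_0 = 0, σ_1 = 1/5, σ_2 = -4/5, σ_3 = 0.
On [-1, 1], with s_0(t) = a_0 + b_0·(t + 1) + c_0·(t + 1)² + d_0·(t + 1)³: c_0 = σ_0/2 = 0, d_0 = (σ_1 - σ_0)/(6h_0) = 1/60, b_0 = Δ_0 - h_0(2σ_0 + σ_1)/6 = 13/30.

0.0167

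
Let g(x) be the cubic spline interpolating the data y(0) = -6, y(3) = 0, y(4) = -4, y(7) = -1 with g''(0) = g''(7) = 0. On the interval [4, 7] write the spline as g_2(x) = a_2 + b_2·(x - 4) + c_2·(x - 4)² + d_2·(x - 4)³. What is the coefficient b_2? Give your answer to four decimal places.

Write M_i for g''(x_i). With h_i = 3, 1, 3 and divided differences Δ_i = 2, -4, 1, the continuity of g' gives the tridiagonal system
  3·M_0 + 8·M_1 + 1·M_2 = 6(Δ_1 - Δ_0) = -36
  1·M_1 + 8·M_2 + 3·M_3 = 6(Δ_2 - Δ_1) = 30
Natural end conditions: M_0 = M_3 = 0.
Solving: M_0 = 0, M_1 = -106/21, M_2 = 92/21, M_3 = 0.
On [4, 7], with g_2(x) = a_2 + b_2·(x - 4) + c_2·(x - 4)² + d_2·(x - 4)³: c_2 = M_2/2 = 46/21, d_2 = (M_3 - M_2)/(6h_2) = -46/189, b_2 = Δ_2 - h_2(2M_2 + M_3)/6 = -71/21.

-3.3810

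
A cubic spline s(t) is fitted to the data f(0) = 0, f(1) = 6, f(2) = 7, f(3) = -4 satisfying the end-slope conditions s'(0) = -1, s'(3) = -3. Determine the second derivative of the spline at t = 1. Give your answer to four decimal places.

Write σ_i for s''(x_i). With h_i = 1, 1, 1 and divided differences Δ_i = 6, 1, -11, the continuity of s' gives the tridiagonal system
  1·σ_0 + 4·σ_1 + 1·σ_2 = 6(Δ_1 - Δ_0) = -30
  1·σ_1 + 4·σ_2 + 1·σ_3 = 6(Δ_2 - Δ_1) = -72
Clamped end conditions give two more equations: 2h_0·σ_0 + h_0·σ_1 = 6(Δ_0 - s'(0)) = 42 and h_2·σ_2 + 2h_2·σ_3 = 6(s'(3) - Δ_2) = 48.
Forward elimination and back-substitution give σ_0 = 74/3, σ_1 = -22/3, σ_2 = -76/3, σ_3 = 110/3.

-7.3333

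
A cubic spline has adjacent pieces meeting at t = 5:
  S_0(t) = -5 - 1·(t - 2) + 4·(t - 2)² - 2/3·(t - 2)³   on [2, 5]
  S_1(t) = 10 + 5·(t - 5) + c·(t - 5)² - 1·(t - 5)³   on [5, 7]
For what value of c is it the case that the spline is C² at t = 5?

-2

S_0''(t) = 8 - 4·(t - 2), so S_0''(5) = -4. On the right, S_1''(5) = 2c, so c = -2.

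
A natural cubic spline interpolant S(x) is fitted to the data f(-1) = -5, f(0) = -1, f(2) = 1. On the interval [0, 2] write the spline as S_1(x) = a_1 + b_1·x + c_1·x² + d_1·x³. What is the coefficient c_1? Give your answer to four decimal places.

With σ_i denoting the second derivative at x_i, h_i = 1, 2, and Δ_i = (y_(i+1) − y_i)/h_i = 4, 1:
  1·σ_0 + 6·σ_1 + 2·σ_2 = 6(Δ_1 - Δ_0) = -18
Natural end conditions: σ_0 = σ_2 = 0.
Solving: σ_0 = 0, σ_1 = -3, σ_2 = 0.
On [0, 2], with S_1(x) = a_1 + b_1·x + c_1·x² + d_1·x³: c_1 = σ_1/2 = -3/2, d_1 = (σ_2 - σ_1)/(6h_1) = 1/4, b_1 = Δ_1 - h_1(2σ_1 + σ_2)/6 = 3.

-1.5000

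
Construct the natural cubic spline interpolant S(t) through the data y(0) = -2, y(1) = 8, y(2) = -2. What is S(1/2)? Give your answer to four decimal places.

Let M_i = S''(x_i). Step sizes h_i = 1, 1; slopes of the chords Δ_i = (y_(i+1) - y_i)/h_i = 10, -10.
  1·M_0 + 4·M_1 + 1·M_2 = 6(Δ_1 - Δ_0) = -120
Natural end conditions: M_0 = M_2 = 0.
Solving: M_0 = 0, M_1 = -30, M_2 = 0.
On [0, 1], S(t) = -2 + 15·t + 0·t² - 5·t³.
With t = 1/2: S(1/2) = 39/8.

4.8750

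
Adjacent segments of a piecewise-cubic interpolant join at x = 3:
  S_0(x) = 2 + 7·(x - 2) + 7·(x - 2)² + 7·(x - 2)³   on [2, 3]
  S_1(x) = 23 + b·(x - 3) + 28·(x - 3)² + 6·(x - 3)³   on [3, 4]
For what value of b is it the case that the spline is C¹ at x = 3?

S_0'(x) = 7 + 14·(x - 2) + 21·(x - 2)², so S_0'(3) = 42. On the right, S_1'(3) = b, so b = 42.

42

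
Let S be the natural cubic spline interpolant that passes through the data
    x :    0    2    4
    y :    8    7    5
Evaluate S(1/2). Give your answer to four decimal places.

7.8086

Write m_i for S''(x_i). With h_i = 2, 2 and divided differences Δ_i = -1/2, -1, the continuity of S' gives the tridiagonal system
  2·m_0 + 8·m_1 + 2·m_2 = 6(Δ_1 - Δ_0) = -3
Natural end conditions: m_0 = m_2 = 0.
Solving the tridiagonal system: m_0 = 0, m_1 = -3/8, m_2 = 0.
On [0, 2], S(x) = 8 - 3/8·x + 0·x² - 1/32·x³.
With x = 1/2: S(1/2) = 1999/256.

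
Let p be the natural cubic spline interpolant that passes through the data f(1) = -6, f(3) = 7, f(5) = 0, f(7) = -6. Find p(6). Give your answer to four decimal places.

-3.6000

Let M_i = p''(x_i). Step sizes h_i = 2, 2, 2; slopes of the chords Δ_i = (y_(i+1) - y_i)/h_i = 13/2, -7/2, -3.
  2·M_0 + 8·M_1 + 2·M_2 = 6(Δ_1 - Δ_0) = -60
  2·M_1 + 8·M_2 + 2·M_3 = 6(Δ_2 - Δ_1) = 3
Natural end conditions: M_0 = M_3 = 0.
Hence M_0 = 0, M_1 = -81/10, M_2 = 12/5, M_3 = 0.
On [5, 7], p(x) = 0 - 23/5·(x - 5) + 6/5·(x - 5)² - 1/5·(x - 5)³.
With (x - 5) = 1: p(6) = -18/5.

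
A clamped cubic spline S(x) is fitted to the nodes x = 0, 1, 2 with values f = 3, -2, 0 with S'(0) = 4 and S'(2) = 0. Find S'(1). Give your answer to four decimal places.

-3.2500

Write m_i for S''(x_i). With h_i = 1, 1 and divided differences Δ_i = -5, 2, the continuity of S' gives the tridiagonal system
  1·m_0 + 4·m_1 + 1·m_2 = 6(Δ_1 - Δ_0) = 42
Clamped end conditions give two more equations: 2h_0·m_0 + h_0·m_1 = 6(Δ_0 - S'(0)) = -54 and h_1·m_1 + 2h_1·m_2 = 6(S'(2) - Δ_1) = -12.
Hence m_0 = -79/2, m_1 = 25, m_2 = -37/2.
On [1, 2], S'(x) = b_1 + 2c_1·(x - 1) + 3d_1·(x - 1)² with b_1 = Δ_1 - h_1(2m_1 + m_2)/6 = -13/4, c_1 = m_1/2 = 25/2, d_1 = (m_2 - m_1)/(6h_1) = -29/4. So S'(1) = -13/4.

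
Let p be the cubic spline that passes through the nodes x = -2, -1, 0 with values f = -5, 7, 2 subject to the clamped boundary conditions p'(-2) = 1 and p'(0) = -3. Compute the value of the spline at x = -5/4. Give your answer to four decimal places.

4.3633

With M_i denoting the second derivative at x_i, h_i = 1, 1, and Δ_i = (y_(i+1) − y_i)/h_i = 12, -5:
  1·M_0 + 4·M_1 + 1·M_2 = 6(Δ_1 - Δ_0) = -102
Clamped end conditions give two more equations: 2h_0·M_0 + h_0·M_1 = 6(Δ_0 - p'(-2)) = 66 and h_1·M_1 + 2h_1·M_2 = 6(p'(0) - Δ_1) = 12.
Solving: M_0 = 113/2, M_1 = -47, M_2 = 59/2.
On [-2, -1], p(x) = -5 + 1·(x + 2) + 113/4·(x + 2)² - 69/4·(x + 2)³.
With (x + 2) = 3/4: p(-5/4) = 1117/256.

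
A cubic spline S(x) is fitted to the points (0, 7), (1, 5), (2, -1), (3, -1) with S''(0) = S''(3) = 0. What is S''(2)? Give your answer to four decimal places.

Write m_i for S''(x_i). With h_i = 1, 1, 1 and divided differences Δ_i = -2, -6, 0, the continuity of S' gives the tridiagonal system
  1·m_0 + 4·m_1 + 1·m_2 = 6(Δ_1 - Δ_0) = -24
  1·m_1 + 4·m_2 + 1·m_3 = 6(Δ_2 - Δ_1) = 36
Natural end conditions: m_0 = m_3 = 0.
Solving: m_0 = 0, m_1 = -44/5, m_2 = 56/5, m_3 = 0.

11.2000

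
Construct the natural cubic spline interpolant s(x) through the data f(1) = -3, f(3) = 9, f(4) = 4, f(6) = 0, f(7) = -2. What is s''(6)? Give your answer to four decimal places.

-1.8710

Put m_i = s'' at the i-th knot. Here h = (2, 1, 2, 1) and Δ = (6, -5, -2, -2), so the interior equations h_(i-1)·m_(i-1) + 2(h_(i-1)+h_i)·m_i + h_i·m_(i+1) = 6(Δ_i − Δ_(i-1)) read
  2·m_0 + 6·m_1 + 1·m_2 = 6(Δ_1 - Δ_0) = -66
  1·m_1 + 6·m_2 + 2·m_3 = 6(Δ_2 - Δ_1) = 18
  2·m_2 + 6·m_3 + 1·m_4 = 6(Δ_3 - Δ_2) = 0
Natural end conditions: m_0 = m_4 = 0.
Forward elimination and back-substitution give m_0 = 0, m_1 = -370/31, m_2 = 174/31, m_3 = -58/31, m_4 = 0.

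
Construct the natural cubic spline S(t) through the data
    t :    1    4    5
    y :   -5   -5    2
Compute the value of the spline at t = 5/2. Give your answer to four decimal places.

-7.9531

Let σ_i = S''(x_i). Step sizes h_i = 3, 1; slopes of the chords Δ_i = (y_(i+1) - y_i)/h_i = 0, 7.
  3·σ_0 + 8·σ_1 + 1·σ_2 = 6(Δ_1 - Δ_0) = 42
Natural end conditions: σ_0 = σ_2 = 0.
Solving the tridiagonal system: σ_0 = 0, σ_1 = 21/4, σ_2 = 0.
On [1, 4], S(t) = -5 - 21/8·(t - 1) + 0·(t - 1)² + 7/24·(t - 1)³.
With (t - 1) = 3/2: S(5/2) = -509/64.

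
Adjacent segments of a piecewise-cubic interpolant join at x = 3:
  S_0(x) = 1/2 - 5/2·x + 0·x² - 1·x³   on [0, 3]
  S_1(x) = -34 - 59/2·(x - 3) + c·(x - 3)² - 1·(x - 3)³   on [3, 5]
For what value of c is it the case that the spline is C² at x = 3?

-9

S_0''(x) = 0 - 6·x, so S_0''(3) = -18. On the right, S_1''(3) = 2c, so c = -9.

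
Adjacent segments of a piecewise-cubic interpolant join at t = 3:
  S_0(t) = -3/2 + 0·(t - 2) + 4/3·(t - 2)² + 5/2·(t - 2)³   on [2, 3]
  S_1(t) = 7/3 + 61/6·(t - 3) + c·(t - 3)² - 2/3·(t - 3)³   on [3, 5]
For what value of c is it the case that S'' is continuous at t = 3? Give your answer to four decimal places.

S_0''(t) = 8/3 + 15·(t - 2), so S_0''(3) = 53/3. On the right, S_1''(3) = 2c, so c = 53/6.

8.8333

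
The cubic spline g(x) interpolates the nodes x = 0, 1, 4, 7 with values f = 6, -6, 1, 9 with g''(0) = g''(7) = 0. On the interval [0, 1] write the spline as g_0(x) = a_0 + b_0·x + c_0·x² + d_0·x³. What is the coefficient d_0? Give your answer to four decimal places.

Put M_i = g'' at the i-th knot. Here h = (1, 3, 3) and Δ = (-12, 7/3, 8/3), so the interior equations h_(i-1)·M_(i-1) + 2(h_(i-1)+h_i)·M_i + h_i·M_(i+1) = 6(Δ_i − Δ_(i-1)) read
  1·M_0 + 8·M_1 + 3·M_2 = 6(Δ_1 - Δ_0) = 86
  3·M_1 + 12·M_2 + 3·M_3 = 6(Δ_2 - Δ_1) = 2
Natural end conditions: M_0 = M_3 = 0.
Forward elimination and back-substitution give M_0 = 0, M_1 = 342/29, M_2 = -242/87, M_3 = 0.
On [0, 1], with g_0(x) = a_0 + b_0·x + c_0·x² + d_0·x³: c_0 = M_0/2 = 0, d_0 = (M_1 - M_0)/(6h_0) = 57/29, b_0 = Δ_0 - h_0(2M_0 + M_1)/6 = -405/29.

1.9655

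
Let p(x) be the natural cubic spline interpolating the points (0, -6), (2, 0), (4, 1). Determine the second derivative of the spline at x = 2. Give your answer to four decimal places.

-1.8750

With m_i denoting the second derivative at x_i, h_i = 2, 2, and Δ_i = (y_(i+1) − y_i)/h_i = 3, 1/2:
  2·m_0 + 8·m_1 + 2·m_2 = 6(Δ_1 - Δ_0) = -15
Natural end conditions: m_0 = m_2 = 0.
Forward elimination and back-substitution give m_0 = 0, m_1 = -15/8, m_2 = 0.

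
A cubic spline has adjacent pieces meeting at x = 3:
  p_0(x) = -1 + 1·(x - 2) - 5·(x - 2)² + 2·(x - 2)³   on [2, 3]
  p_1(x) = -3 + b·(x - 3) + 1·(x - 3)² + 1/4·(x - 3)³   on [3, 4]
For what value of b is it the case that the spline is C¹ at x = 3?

-3

p_0'(x) = 1 - 10·(x - 2) + 6·(x - 2)², so p_0'(3) = -3. On the right, p_1'(3) = b, so b = -3.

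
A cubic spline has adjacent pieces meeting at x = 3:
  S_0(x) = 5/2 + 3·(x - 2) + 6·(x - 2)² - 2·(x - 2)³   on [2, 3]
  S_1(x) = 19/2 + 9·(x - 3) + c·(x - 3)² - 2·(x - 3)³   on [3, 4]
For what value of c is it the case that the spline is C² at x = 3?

S_0''(x) = 12 - 12·(x - 2), so S_0''(3) = 0. On the right, S_1''(3) = 2c, so c = 0.

0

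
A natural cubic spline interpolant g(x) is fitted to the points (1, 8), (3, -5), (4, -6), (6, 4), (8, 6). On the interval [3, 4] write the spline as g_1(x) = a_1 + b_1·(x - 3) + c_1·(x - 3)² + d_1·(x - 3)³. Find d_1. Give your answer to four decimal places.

0.4141

Write m_i for g''(x_i). With h_i = 2, 1, 2, 2 and divided differences Δ_i = -13/2, -1, 5, 1, the continuity of g' gives the tridiagonal system
  2·m_0 + 6·m_1 + 1·m_2 = 6(Δ_1 - Δ_0) = 33
  1·m_1 + 6·m_2 + 2·m_3 = 6(Δ_2 - Δ_1) = 36
  2·m_2 + 8·m_3 + 2·m_4 = 6(Δ_3 - Δ_2) = -24
Natural end conditions: m_0 = m_4 = 0.
Forward elimination and back-substitution give m_0 = 0, m_1 = 279/64, m_2 = 219/32, m_3 = -603/128, m_4 = 0.
On [3, 4], with g_1(x) = a_1 + b_1·(x - 3) + c_1·(x - 3)² + d_1·(x - 3)³: c_1 = m_1/2 = 279/128, d_1 = (m_2 - m_1)/(6h_1) = 53/128, b_1 = Δ_1 - h_1(2m_1 + m_2)/6 = -115/32.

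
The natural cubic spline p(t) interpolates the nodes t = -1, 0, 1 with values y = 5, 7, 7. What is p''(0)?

-3

Put m_i = p'' at the i-th knot. Here h = (1, 1) and Δ = (2, 0), so the interior equations h_(i-1)·m_(i-1) + 2(h_(i-1)+h_i)·m_i + h_i·m_(i+1) = 6(Δ_i − Δ_(i-1)) read
  1·m_0 + 4·m_1 + 1·m_2 = 6(Δ_1 - Δ_0) = -12
Natural end conditions: m_0 = m_2 = 0.
Hence m_0 = 0, m_1 = -3, m_2 = 0.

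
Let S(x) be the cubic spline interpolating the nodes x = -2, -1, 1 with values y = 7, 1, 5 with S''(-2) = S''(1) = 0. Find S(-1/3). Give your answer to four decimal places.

0.3580

Write M_i for S''(x_i). With h_i = 1, 2 and divided differences Δ_i = -6, 2, the continuity of S' gives the tridiagonal system
  1·M_0 + 6·M_1 + 2·M_2 = 6(Δ_1 - Δ_0) = 48
Natural end conditions: M_0 = M_2 = 0.
Hence M_0 = 0, M_1 = 8, M_2 = 0.
On [-1, 1], S(x) = 1 - 10/3·(x + 1) + 4·(x + 1)² - 2/3·(x + 1)³.
With (x + 1) = 2/3: S(-1/3) = 29/81.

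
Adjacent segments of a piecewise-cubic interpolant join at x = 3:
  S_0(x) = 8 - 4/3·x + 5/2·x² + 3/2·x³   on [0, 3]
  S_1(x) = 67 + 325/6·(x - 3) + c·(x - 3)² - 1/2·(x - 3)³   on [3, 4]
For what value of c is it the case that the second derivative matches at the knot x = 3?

16

S_0''(x) = 5 + 9·x, so S_0''(3) = 32. On the right, S_1''(3) = 2c, so c = 16.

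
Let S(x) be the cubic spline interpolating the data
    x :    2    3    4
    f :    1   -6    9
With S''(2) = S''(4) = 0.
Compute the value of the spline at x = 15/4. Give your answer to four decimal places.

Put M_i = S'' at the i-th knot. Here h = (1, 1) and Δ = (-7, 15), so the interior equations h_(i-1)·M_(i-1) + 2(h_(i-1)+h_i)·M_i + h_i·M_(i+1) = 6(Δ_i − Δ_(i-1)) read
  1·M_0 + 4·M_1 + 1·M_2 = 6(Δ_1 - Δ_0) = 132
Natural end conditions: M_0 = M_2 = 0.
Forward elimination and back-substitution give M_0 = 0, M_1 = 33, M_2 = 0.
On [3, 4], S(x) = -6 + 4·(x - 3) + 33/2·(x - 3)² - 11/2·(x - 3)³.
With (x - 3) = 3/4: S(15/4) = 507/128.

3.9609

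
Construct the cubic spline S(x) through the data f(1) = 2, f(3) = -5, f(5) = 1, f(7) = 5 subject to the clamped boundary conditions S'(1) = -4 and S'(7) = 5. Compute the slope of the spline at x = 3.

Write m_i for S''(x_i). With h_i = 2, 2, 2 and divided differences Δ_i = -7/2, 3, 2, the continuity of S' gives the tridiagonal system
  2·m_0 + 8·m_1 + 2·m_2 = 6(Δ_1 - Δ_0) = 39
  2·m_1 + 8·m_2 + 2·m_3 = 6(Δ_2 - Δ_1) = -6
Clamped end conditions give two more equations: 2h_0·m_0 + h_0·m_1 = 6(Δ_0 - S'(1)) = 3 and h_2·m_2 + 2h_2·m_3 = 6(S'(7) - Δ_2) = 18.
Solving: m_0 = -5/2, m_1 = 13/2, m_2 = -4, m_3 = 13/2.
On [3, 5], S'(x) = b_1 + 2c_1·(x - 3) + 3d_1·(x - 3)² with b_1 = Δ_1 - h_1(2m_1 + m_2)/6 = 0, c_1 = m_1/2 = 13/4, d_1 = (m_2 - m_1)/(6h_1) = -7/8. So S'(3) = 0.

0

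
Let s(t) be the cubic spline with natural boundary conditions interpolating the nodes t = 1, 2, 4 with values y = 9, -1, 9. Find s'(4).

10

Let M_i = s''(x_i). Step sizes h_i = 1, 2; slopes of the chords Δ_i = (y_(i+1) - y_i)/h_i = -10, 5.
  1·M_0 + 6·M_1 + 2·M_2 = 6(Δ_1 - Δ_0) = 90
Natural end conditions: M_0 = M_2 = 0.
Solving: M_0 = 0, M_1 = 15, M_2 = 0.
On [2, 4], s'(t) = b_1 + 2c_1·(t - 2) + 3d_1·(t - 2)² with b_1 = Δ_1 - h_1(2M_1 + M_2)/6 = -5, c_1 = M_1/2 = 15/2, d_1 = (M_2 - M_1)/(6h_1) = -5/4. So s'(4) = 10.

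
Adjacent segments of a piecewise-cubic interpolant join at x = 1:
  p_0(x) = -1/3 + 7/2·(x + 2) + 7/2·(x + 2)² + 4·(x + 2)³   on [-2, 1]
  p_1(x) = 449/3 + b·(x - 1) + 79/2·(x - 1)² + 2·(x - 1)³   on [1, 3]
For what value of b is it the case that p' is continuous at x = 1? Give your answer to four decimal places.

p_0'(x) = 7/2 + 7·(x + 2) + 12·(x + 2)², so p_0'(1) = 265/2. On the right, p_1'(1) = b, so b = 265/2.

132.5000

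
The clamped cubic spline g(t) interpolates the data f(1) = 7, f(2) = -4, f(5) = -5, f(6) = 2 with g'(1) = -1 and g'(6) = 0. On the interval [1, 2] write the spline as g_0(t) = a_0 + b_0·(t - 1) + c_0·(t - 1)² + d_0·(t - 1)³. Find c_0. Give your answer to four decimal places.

Write m_i for g''(x_i). With h_i = 1, 3, 1 and divided differences Δ_i = -11, -1/3, 7, the continuity of g' gives the tridiagonal system
  1·m_0 + 8·m_1 + 3·m_2 = 6(Δ_1 - Δ_0) = 64
  3·m_1 + 8·m_2 + 1·m_3 = 6(Δ_2 - Δ_1) = 44
Clamped end conditions give two more equations: 2h_0·m_0 + h_0·m_1 = 6(Δ_0 - g'(1)) = -60 and h_2·m_2 + 2h_2·m_3 = 6(g'(6) - Δ_2) = -42.
Solving the tridiagonal system: m_0 = -2230/63, m_1 = 680/63, m_2 = 274/63, m_3 = -1460/63.
On [1, 2], with g_0(t) = a_0 + b_0·(t - 1) + c_0·(t - 1)² + d_0·(t - 1)³: c_0 = m_0/2 = -1115/63, d_0 = (m_1 - m_0)/(6h_0) = 485/63, b_0 = Δ_0 - h_0(2m_0 + m_1)/6 = -1.

-17.6984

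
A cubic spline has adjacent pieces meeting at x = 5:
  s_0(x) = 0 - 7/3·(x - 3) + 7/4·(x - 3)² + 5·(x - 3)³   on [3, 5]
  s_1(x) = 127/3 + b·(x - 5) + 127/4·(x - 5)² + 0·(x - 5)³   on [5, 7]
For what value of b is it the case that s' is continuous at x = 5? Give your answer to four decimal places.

s_0'(x) = -7/3 + 7/2·(x - 3) + 15·(x - 3)², so s_0'(5) = 194/3. On the right, s_1'(5) = b, so b = 194/3.

64.6667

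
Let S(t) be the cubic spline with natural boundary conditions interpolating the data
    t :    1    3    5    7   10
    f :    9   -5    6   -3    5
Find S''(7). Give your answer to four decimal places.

6.7606

With M_i denoting the second derivative at x_i, h_i = 2, 2, 2, 3, and Δ_i = (y_(i+1) − y_i)/h_i = -7, 11/2, -9/2, 8/3:
  2·M_0 + 8·M_1 + 2·M_2 = 6(Δ_1 - Δ_0) = 75
  2·M_1 + 8·M_2 + 2·M_3 = 6(Δ_2 - Δ_1) = -60
  2·M_2 + 10·M_3 + 3·M_4 = 6(Δ_3 - Δ_2) = 43
Natural end conditions: M_0 = M_4 = 0.
Forward elimination and back-substitution give M_0 = 0, M_1 = 884/71, M_2 = -1747/142, M_3 = 480/71, M_4 = 0.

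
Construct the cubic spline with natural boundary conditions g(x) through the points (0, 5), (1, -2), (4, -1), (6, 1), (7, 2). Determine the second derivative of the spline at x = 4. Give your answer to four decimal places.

With M_i denoting the second derivative at x_i, h_i = 1, 3, 2, 1, and Δ_i = (y_(i+1) − y_i)/h_i = -7, 1/3, 1, 1:
  1·M_0 + 8·M_1 + 3·M_2 = 6(Δ_1 - Δ_0) = 44
  3·M_1 + 10·M_2 + 2·M_3 = 6(Δ_2 - Δ_1) = 4
  2·M_2 + 6·M_3 + 1·M_4 = 6(Δ_3 - Δ_2) = 0
Natural end conditions: M_0 = M_4 = 0.
Solving the tridiagonal system: M_0 = 0, M_1 = 1196/197, M_2 = -300/197, M_3 = 100/197, M_4 = 0.

-1.5228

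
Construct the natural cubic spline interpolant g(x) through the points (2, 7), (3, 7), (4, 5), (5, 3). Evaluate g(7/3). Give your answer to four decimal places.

Let M_i = g''(x_i). Step sizes h_i = 1, 1, 1; slopes of the chords Δ_i = (y_(i+1) - y_i)/h_i = 0, -2, -2.
  1·M_0 + 4·M_1 + 1·M_2 = 6(Δ_1 - Δ_0) = -12
  1·M_1 + 4·M_2 + 1·M_3 = 6(Δ_2 - Δ_1) = 0
Natural end conditions: M_0 = M_3 = 0.
Hence M_0 = 0, M_1 = -16/5, M_2 = 4/5, M_3 = 0.
On [2, 3], g(x) = 7 + 8/15·(x - 2) + 0·(x - 2)² - 8/15·(x - 2)³.
With (x - 2) = 1/3: g(7/3) = 2899/405.

7.1580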